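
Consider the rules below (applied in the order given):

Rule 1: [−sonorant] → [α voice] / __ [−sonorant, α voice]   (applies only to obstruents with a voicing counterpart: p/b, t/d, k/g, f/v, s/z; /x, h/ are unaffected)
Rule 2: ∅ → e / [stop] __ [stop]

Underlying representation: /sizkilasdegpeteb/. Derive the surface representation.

siskilazdekepeteb

Rule 1 (regressive voicing assimilation): /z/ precedes the voiceless obstruent /k/, so it devoices to [s] by assimilation. /s/ precedes the voiced obstruent /d/, so it voices to [z] by assimilation. /g/ precedes the voiceless obstruent /p/, so it devoices to [k] by assimilation. /sizkilasdegpeteb/ → siskilazdekpeteb.
Rule 2 (stop-cluster e-epenthesis): /k/ and /p/ form a stop–stop cluster, so [e] is inserted between them. /siskilazdekpeteb/ → siskilazdekepeteb.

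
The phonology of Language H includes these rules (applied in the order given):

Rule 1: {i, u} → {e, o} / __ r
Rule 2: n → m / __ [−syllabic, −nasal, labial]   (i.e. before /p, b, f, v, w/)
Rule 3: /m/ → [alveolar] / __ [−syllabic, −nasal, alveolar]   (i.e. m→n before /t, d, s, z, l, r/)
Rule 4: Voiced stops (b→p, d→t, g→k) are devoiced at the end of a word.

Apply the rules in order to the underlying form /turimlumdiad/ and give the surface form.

Rule 1 (pre-rhotic lowering): /u/ is a high vowel immediately before /r/, so it lowers to [o]. /turimlumdiad/ → torimlumdiad.
Rule 2 (nasal place assimilation): no segment meets the environment; /torimlumdiad/ is unchanged.
Rule 3 (nasal place assimilation): /m/ precedes the alveolar consonant /l/, so it assimilates in place to [n]. /m/ precedes the alveolar consonant /d/, so it assimilates in place to [n]. /torimlumdiad/ → torinlundiad.
Rule 4 (final devoicing): /d/ is a voiced stop in word-final position, so it devoices to [t]. /torinlundiad/ → torinlundiat.

torinlundiat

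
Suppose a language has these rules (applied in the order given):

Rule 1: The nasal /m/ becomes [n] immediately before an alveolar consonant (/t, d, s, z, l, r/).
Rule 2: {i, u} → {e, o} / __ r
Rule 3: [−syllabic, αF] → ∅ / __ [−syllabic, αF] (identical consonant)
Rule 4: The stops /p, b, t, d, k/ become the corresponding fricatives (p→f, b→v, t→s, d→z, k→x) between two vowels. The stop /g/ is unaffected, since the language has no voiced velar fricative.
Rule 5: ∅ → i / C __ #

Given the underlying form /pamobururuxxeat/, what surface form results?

Rule 1 (nasal place assimilation): no segment meets the environment; /pamobururuxxeat/ is unchanged.
Rule 2 (pre-rhotic lowering): /u/ is a high vowel immediately before /r/, so it lowers to [o]. /u/ is a high vowel immediately before /r/, so it lowers to [o]. /pamobururuxxeat/ → pamobororuxxeat.
Rule 3 (degemination): /xx/ is a geminate; the first /x/ deletes. /pamobororuxxeat/ → pamobororuxeat.
Rule 4 (intervocalic spirantization): /b/ is a stop between vowels /o/ and /o/, so it spirantizes to the fricative [v]. /pamobororuxeat/ → pamovororuxeat.
Rule 5 (final i-epenthesis): the form ends in the consonant /t/, so [i] is inserted word-finally. /pamovororuxeat/ → pamovororuxeati.

pamovororuxeati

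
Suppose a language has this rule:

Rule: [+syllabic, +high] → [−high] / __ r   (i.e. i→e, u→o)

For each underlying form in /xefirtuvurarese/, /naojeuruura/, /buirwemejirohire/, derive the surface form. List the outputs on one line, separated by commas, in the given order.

xefertuvorarese, naojeoruora, buerwemejerohere

/xefirtuvurarese/: /i/ is a high vowel immediately before /r/, so it lowers to [e]. /u/ is a high vowel immediately before /r/, so it lowers to [o]. → [xefertuvorarese].
/naojeuruura/: /u/ is a high vowel immediately before /r/, so it lowers to [o]. /u/ is a high vowel immediately before /r/, so it lowers to [o]. → [naojeoruora].
/buirwemejirohire/: /i/ is a high vowel immediately before /r/, so it lowers to [e]. /i/ is a high vowel immediately before /r/, so it lowers to [e]. /i/ is a high vowel immediately before /r/, so it lowers to [e]. → [buerwemejerohere].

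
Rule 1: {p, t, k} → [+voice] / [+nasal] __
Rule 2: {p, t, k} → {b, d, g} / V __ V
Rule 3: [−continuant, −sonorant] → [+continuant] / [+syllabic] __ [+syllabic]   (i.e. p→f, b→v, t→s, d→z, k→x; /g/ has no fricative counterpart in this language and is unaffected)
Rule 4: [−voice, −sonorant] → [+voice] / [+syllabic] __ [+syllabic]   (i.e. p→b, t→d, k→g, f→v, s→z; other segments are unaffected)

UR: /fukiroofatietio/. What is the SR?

fugiroovaziezio

Rule 1 (post-nasal voicing): no segment meets the environment; /fukiroofatietio/ is unchanged.
Rule 2 (intervocalic voicing): /k/ is a voiceless stop between vowels /u/ and /i/, so it voices to [g]. /t/ is a voiceless stop between vowels /a/ and /i/, so it voices to [d]. /t/ is a voiceless stop between vowels /e/ and /i/, so it voices to [d]. /fukiroofatietio/ → fugiroofadiedio.
Rule 3 (intervocalic spirantization): /d/ is a stop between vowels /a/ and /i/, so it spirantizes to the fricative [z]. /d/ is a stop between vowels /e/ and /i/, so it spirantizes to the fricative [z]. /fugiroofadiedio/ → fugiroofaziezio.
Rule 4 (intervocalic voicing): /f/ is a voiceless obstruent between vowels /o/ and /a/, so it voices to [v]. /fugiroofaziezio/ → fugiroovaziezio.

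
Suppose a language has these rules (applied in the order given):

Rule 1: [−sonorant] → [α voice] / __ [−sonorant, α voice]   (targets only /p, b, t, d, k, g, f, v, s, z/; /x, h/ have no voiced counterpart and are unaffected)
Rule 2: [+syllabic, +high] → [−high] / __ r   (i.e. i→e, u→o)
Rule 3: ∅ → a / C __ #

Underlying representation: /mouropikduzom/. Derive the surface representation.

Rule 1 (regressive voicing assimilation): /k/ precedes the voiced obstruent /d/, so it voices to [g] by assimilation. /mouropikduzom/ → mouropigduzom.
Rule 2 (pre-rhotic lowering): /u/ is a high vowel immediately before /r/, so it lowers to [o]. /mouropigduzom/ → mooropigduzom.
Rule 3 (final a-epenthesis): the form ends in the consonant /m/, so [a] is inserted word-finally. /mooropigduzom/ → mooropigduzoma.

mooropigduzoma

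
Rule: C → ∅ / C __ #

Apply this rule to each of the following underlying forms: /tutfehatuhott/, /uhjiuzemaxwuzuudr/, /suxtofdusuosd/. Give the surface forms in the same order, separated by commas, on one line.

/tutfehatuhott/: /t/ is the second consonant of a word-final cluster /tt/, so it deletes. → [tutfehatuhot].
/uhjiuzemaxwuzuudr/: /r/ is the second consonant of a word-final cluster /dr/, so it deletes. → [uhjiuzemaxwuzuud].
/suxtofdusuosd/: /d/ is the second consonant of a word-final cluster /sd/, so it deletes. → [suxtofdusuos].

tutfehatuhot, uhjiuzemaxwuzuud, suxtofdusuos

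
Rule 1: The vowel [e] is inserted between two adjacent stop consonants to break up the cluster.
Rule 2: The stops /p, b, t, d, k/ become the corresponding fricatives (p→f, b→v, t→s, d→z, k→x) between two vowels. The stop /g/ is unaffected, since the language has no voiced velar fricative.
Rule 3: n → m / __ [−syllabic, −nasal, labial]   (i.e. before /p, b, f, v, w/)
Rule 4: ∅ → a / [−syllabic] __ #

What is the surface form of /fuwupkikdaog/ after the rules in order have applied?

fuwufexixezaoga

Rule 1 (stop-cluster e-epenthesis): /p/ and /k/ form a stop–stop cluster, so [e] is inserted between them. /k/ and /d/ form a stop–stop cluster, so [e] is inserted between them. /fuwupkikdaog/ → fuwupekikedaog.
Rule 2 (intervocalic spirantization): /p/ is a stop between vowels /u/ and /e/, so it spirantizes to the fricative [f]. /k/ is a stop between vowels /e/ and /i/, so it spirantizes to the fricative [x]. /k/ is a stop between vowels /i/ and /e/, so it spirantizes to the fricative [x]. /d/ is a stop between vowels /e/ and /a/, so it spirantizes to the fricative [z]. /fuwupekikedaog/ → fuwufexixezaog.
Rule 3 (nasal place assimilation): no segment meets the environment; /fuwufexixezaog/ is unchanged.
Rule 4 (final a-epenthesis): the form ends in the consonant /g/, so [a] is inserted word-finally. /fuwufexixezaog/ → fuwufexixezaoga.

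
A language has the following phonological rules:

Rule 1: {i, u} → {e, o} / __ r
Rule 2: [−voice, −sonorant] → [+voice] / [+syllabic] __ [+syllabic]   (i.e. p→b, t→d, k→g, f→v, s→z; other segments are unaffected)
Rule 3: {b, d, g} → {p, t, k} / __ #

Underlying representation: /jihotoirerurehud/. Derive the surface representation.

Rule 1 (pre-rhotic lowering): /i/ is a high vowel immediately before /r/, so it lowers to [e]. /u/ is a high vowel immediately before /r/, so it lowers to [o]. /jihotoirerurehud/ → jihotoererorehud.
Rule 2 (intervocalic voicing): /t/ is a voiceless obstruent between vowels /o/ and /o/, so it voices to [d]. /jihotoererorehud/ → jihodoererorehud.
Rule 3 (final devoicing): /d/ is a voiced stop in word-final position, so it devoices to [t]. /jihodoererorehud/ → jihodoererorehut.

jihodoererorehut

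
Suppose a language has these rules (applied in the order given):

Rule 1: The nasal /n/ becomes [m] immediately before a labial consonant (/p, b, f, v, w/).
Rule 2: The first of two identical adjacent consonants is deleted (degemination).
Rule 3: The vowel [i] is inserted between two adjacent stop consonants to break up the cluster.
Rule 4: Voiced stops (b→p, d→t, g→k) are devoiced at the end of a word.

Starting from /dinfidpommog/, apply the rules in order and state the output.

Rule 1 (nasal place assimilation): /n/ precedes the labial consonant /f/, so it assimilates in place to [m]. /dinfidpommog/ → dimfidpommog.
Rule 2 (degemination): /mm/ is a geminate; the first /m/ deletes. /dimfidpommog/ → dimfidpomog.
Rule 3 (stop-cluster i-epenthesis): /d/ and /p/ form a stop–stop cluster, so [i] is inserted between them. /dimfidpomog/ → dimfidipomog.
Rule 4 (final devoicing): /g/ is a voiced stop in word-final position, so it devoices to [k]. /dimfidipomog/ → dimfidipomok.

dimfidipomok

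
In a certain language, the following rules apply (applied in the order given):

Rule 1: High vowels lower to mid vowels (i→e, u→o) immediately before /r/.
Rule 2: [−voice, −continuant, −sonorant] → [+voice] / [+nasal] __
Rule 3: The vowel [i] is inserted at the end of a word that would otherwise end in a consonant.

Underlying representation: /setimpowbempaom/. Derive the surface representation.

Rule 1 (pre-rhotic lowering): no segment meets the environment; /setimpowbempaom/ is unchanged.
Rule 2 (post-nasal voicing): /p/ is a voiceless stop immediately after the nasal /m/, so it voices to [b]. /p/ is a voiceless stop immediately after the nasal /m/, so it voices to [b]. /setimpowbempaom/ → setimbowbembaom.
Rule 3 (final i-epenthesis): the form ends in the consonant /m/, so [i] is inserted word-finally. /setimbowbembaom/ → setimbowbembaomi.

setimbowbembaomi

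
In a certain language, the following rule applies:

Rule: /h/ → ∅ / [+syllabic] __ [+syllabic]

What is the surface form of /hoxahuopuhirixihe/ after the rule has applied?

hoxauopuirixie

/h/ occurs between vowels /a/ and /u/, so it deletes.
/h/ occurs between vowels /u/ and /i/, so it deletes.
/h/ occurs between vowels /i/ and /e/, so it deletes.
Surface form: [hoxauopuirixie].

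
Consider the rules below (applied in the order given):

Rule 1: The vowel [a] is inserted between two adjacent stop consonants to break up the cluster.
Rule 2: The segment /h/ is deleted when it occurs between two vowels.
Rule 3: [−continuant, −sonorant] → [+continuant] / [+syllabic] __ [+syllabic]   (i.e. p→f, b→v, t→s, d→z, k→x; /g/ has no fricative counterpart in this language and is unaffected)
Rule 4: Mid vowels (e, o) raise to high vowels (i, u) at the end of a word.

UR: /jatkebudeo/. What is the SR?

jasaxevuzeu

Rule 1 (stop-cluster a-epenthesis): /t/ and /k/ form a stop–stop cluster, so [a] is inserted between them. /jatkebudeo/ → jatakebudeo.
Rule 2 (intervocalic h-deletion): no segment meets the environment; /jatakebudeo/ is unchanged.
Rule 3 (intervocalic spirantization): /t/ is a stop between vowels /a/ and /a/, so it spirantizes to the fricative [s]. /k/ is a stop between vowels /a/ and /e/, so it spirantizes to the fricative [x]. /b/ is a stop between vowels /e/ and /u/, so it spirantizes to the fricative [v]. /d/ is a stop between vowels /u/ and /e/, so it spirantizes to the fricative [z]. /jatakebudeo/ → jasaxevuzeo.
Rule 4 (final vowel raising): /o/ is a mid vowel in word-final position, so it raises to [u]. /jasaxevuzeo/ → jasaxevuzeu.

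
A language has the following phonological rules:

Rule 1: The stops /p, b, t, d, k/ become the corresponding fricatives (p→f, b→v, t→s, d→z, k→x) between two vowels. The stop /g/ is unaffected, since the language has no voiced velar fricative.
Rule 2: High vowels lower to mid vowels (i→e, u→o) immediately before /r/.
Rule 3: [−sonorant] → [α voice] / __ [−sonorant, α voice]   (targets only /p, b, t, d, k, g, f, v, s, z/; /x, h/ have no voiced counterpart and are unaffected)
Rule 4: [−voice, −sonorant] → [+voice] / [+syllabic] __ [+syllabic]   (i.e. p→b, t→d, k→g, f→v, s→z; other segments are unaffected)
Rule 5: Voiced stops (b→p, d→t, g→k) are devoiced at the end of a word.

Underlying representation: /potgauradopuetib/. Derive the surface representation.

podgaorazovuezip

Rule 1 (intervocalic spirantization): /d/ is a stop between vowels /a/ and /o/, so it spirantizes to the fricative [z]. /p/ is a stop between vowels /o/ and /u/, so it spirantizes to the fricative [f]. /t/ is a stop between vowels /e/ and /i/, so it spirantizes to the fricative [s]. /potgauradopuetib/ → potgaurazofuesib.
Rule 2 (pre-rhotic lowering): /u/ is a high vowel immediately before /r/, so it lowers to [o]. /potgaurazofuesib/ → potgaorazofuesib.
Rule 3 (regressive voicing assimilation): /t/ precedes the voiced obstruent /g/, so it voices to [d] by assimilation. /potgaorazofuesib/ → podgaorazofuesib.
Rule 4 (intervocalic voicing): /f/ is a voiceless obstruent between vowels /o/ and /u/, so it voices to [v]. /s/ is a voiceless obstruent between vowels /e/ and /i/, so it voices to [z]. /podgaorazofuesib/ → podgaorazovuezib.
Rule 5 (final devoicing): /b/ is a voiced stop in word-final position, so it devoices to [p]. /podgaorazovuezib/ → podgaorazovuezip.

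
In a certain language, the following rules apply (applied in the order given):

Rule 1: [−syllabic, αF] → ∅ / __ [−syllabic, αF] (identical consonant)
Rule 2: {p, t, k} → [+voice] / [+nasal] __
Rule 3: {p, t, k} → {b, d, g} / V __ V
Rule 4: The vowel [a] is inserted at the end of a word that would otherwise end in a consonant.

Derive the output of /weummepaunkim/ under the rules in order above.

Rule 1 (degemination): /mm/ is a geminate; the first /m/ deletes. /weummepaunkim/ → weumepaunkim.
Rule 2 (post-nasal voicing): /k/ is a voiceless stop immediately after the nasal /n/, so it voices to [g]. /weumepaunkim/ → weumepaungim.
Rule 3 (intervocalic voicing): /p/ is a voiceless stop between vowels /e/ and /a/, so it voices to [b]. /weumepaungim/ → weumebaungim.
Rule 4 (final a-epenthesis): the form ends in the consonant /m/, so [a] is inserted word-finally. /weumebaungim/ → weumebaungima.

weumebaungima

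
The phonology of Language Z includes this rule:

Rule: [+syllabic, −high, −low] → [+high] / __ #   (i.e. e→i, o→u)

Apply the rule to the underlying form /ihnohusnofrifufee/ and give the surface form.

Scanning /ihnohusnofrifufee/: /o/ at position 4 is not in the conditioning environment; /o/ at position 9 is not in the conditioning environment; /e/ at position 16 is not in the conditioning environment; /e/ is a mid vowel in word-final position, so it raises to [i].
Result: [ihnohusnofrifufei].

ihnohusnofrifufei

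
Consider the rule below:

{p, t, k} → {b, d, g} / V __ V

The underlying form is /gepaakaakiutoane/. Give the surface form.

gebaagaagiudoane

/p/ is a voiceless stop between vowels /e/ and /a/, so it voices to [b].
/k/ is a voiceless stop between vowels /a/ and /a/, so it voices to [g].
/k/ is a voiceless stop between vowels /a/ and /i/, so it voices to [g].
/t/ is a voiceless stop between vowels /u/ and /o/, so it voices to [d].
Surface form: [gebaagaagiudoane].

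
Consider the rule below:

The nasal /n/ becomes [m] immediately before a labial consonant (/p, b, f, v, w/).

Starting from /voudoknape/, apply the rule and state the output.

No segment of /voudoknape/ meets the structural description of the rule, so the form surfaces unchanged.

voudoknape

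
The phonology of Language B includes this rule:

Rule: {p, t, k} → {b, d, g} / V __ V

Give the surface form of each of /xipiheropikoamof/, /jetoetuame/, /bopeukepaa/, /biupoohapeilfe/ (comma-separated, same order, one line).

xibiherobigoamof, jedoeduame, bobeugebaa, biuboohabeilfe

/xipiheropikoamof/: /p/ is a voiceless stop between vowels /i/ and /i/, so it voices to [b]. /p/ is a voiceless stop between vowels /o/ and /i/, so it voices to [b]. /k/ is a voiceless stop between vowels /i/ and /o/, so it voices to [g]. → [xibiherobigoamof].
/jetoetuame/: /t/ is a voiceless stop between vowels /e/ and /o/, so it voices to [d]. /t/ is a voiceless stop between vowels /e/ and /u/, so it voices to [d]. → [jedoeduame].
/bopeukepaa/: /p/ is a voiceless stop between vowels /o/ and /e/, so it voices to [b]. /k/ is a voiceless stop between vowels /u/ and /e/, so it voices to [g]. /p/ is a voiceless stop between vowels /e/ and /a/, so it voices to [b]. → [bobeugebaa].
/biupoohapeilfe/: /p/ is a voiceless stop between vowels /u/ and /o/, so it voices to [b]. /p/ is a voiceless stop between vowels /a/ and /e/, so it voices to [b]. → [biuboohabeilfe].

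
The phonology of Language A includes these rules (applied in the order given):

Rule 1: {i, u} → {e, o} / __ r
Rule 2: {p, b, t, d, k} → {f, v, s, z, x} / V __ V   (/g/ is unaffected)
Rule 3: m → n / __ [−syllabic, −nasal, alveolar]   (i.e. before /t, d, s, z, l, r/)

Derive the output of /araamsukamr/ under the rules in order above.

araansuxanr

Rule 1 (pre-rhotic lowering): no segment meets the environment; /araamsukamr/ is unchanged.
Rule 2 (intervocalic spirantization): /k/ is a stop between vowels /u/ and /a/, so it spirantizes to the fricative [x]. /araamsukamr/ → araamsuxamr.
Rule 3 (nasal place assimilation): /m/ precedes the alveolar consonant /s/, so it assimilates in place to [n]. /m/ precedes the alveolar consonant /r/, so it assimilates in place to [n]. /araamsuxamr/ → araansuxanr.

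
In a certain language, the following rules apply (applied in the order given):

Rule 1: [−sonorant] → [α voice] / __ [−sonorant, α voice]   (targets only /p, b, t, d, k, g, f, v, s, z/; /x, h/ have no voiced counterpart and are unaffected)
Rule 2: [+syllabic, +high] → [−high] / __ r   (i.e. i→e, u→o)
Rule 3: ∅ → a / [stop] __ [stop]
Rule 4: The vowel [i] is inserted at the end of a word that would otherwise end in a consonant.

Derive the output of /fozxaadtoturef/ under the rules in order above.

fosxaatatotorefi

Rule 1 (regressive voicing assimilation): /z/ precedes the voiceless obstruent /x/, so it devoices to [s] by assimilation. /d/ precedes the voiceless obstruent /t/, so it devoices to [t] by assimilation. /fozxaadtoturef/ → fosxaattoturef.
Rule 2 (pre-rhotic lowering): /u/ is a high vowel immediately before /r/, so it lowers to [o]. /fosxaattoturef/ → fosxaattotoref.
Rule 3 (stop-cluster a-epenthesis): /t/ and /t/ form a stop–stop cluster, so [a] is inserted between them. /fosxaattotoref/ → fosxaatatotoref.
Rule 4 (final i-epenthesis): the form ends in the consonant /f/, so [i] is inserted word-finally. /fosxaatatotoref/ → fosxaatatotorefi.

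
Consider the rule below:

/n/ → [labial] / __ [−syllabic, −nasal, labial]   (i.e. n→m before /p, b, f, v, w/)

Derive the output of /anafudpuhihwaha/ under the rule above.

anafudpuhihwaha

No segment of /anafudpuhihwaha/ meets the structural description of the rule, so the form surfaces unchanged.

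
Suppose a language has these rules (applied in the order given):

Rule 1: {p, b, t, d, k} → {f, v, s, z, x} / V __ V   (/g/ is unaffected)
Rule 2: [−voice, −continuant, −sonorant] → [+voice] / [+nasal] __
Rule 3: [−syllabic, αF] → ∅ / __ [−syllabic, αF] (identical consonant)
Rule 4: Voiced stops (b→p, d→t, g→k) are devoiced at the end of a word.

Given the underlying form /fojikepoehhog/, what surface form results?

fojixefoehok

Rule 1 (intervocalic spirantization): /k/ is a stop between vowels /i/ and /e/, so it spirantizes to the fricative [x]. /p/ is a stop between vowels /e/ and /o/, so it spirantizes to the fricative [f]. /fojikepoehhog/ → fojixefoehhog.
Rule 2 (post-nasal voicing): no segment meets the environment; /fojixefoehhog/ is unchanged.
Rule 3 (degemination): /hh/ is a geminate; the first /h/ deletes. /fojixefoehhog/ → fojixefoehog.
Rule 4 (final devoicing): /g/ is a voiced stop in word-final position, so it devoices to [k]. /fojixefoehog/ → fojixefoehok.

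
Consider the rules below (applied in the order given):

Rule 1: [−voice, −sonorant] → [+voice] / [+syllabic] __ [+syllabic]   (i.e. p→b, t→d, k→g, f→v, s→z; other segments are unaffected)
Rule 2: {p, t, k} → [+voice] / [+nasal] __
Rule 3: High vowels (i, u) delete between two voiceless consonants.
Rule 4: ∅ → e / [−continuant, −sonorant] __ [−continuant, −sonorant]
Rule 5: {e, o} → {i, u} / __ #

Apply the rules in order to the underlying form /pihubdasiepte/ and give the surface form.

phubedaziepeti

Rule 1 (intervocalic voicing): /s/ is a voiceless obstruent between vowels /a/ and /i/, so it voices to [z]. /pihubdasiepte/ → pihubdaziepte.
Rule 2 (post-nasal voicing): no segment meets the environment; /pihubdaziepte/ is unchanged.
Rule 3 (high vowel syncope): /i/ is a high vowel flanked by voiceless consonants /p/ and /h/, so it deletes. /pihubdaziepte/ → phubdaziepte.
Rule 4 (stop-cluster e-epenthesis): /b/ and /d/ form a stop–stop cluster, so [e] is inserted between them. /p/ and /t/ form a stop–stop cluster, so [e] is inserted between them. /phubdaziepte/ → phubedaziepete.
Rule 5 (final vowel raising): /e/ is a mid vowel in word-final position, so it raises to [i]. /phubedaziepete/ → phubedaziepeti.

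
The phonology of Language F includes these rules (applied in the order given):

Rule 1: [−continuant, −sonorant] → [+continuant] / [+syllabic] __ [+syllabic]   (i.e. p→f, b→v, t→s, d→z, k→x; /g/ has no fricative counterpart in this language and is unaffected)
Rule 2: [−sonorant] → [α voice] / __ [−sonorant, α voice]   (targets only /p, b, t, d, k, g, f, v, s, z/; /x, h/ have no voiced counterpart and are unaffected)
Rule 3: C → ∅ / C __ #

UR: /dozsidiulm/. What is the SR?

Rule 1 (intervocalic spirantization): /d/ is a stop between vowels /i/ and /i/, so it spirantizes to the fricative [z]. /dozsidiulm/ → dozsiziulm.
Rule 2 (regressive voicing assimilation): /z/ precedes the voiceless obstruent /s/, so it devoices to [s] by assimilation. /dozsiziulm/ → dossiziulm.
Rule 3 (final cluster simplification): /m/ is the second consonant of a word-final cluster /lm/, so it deletes. /dossiziulm/ → dossiziul.

dossiziul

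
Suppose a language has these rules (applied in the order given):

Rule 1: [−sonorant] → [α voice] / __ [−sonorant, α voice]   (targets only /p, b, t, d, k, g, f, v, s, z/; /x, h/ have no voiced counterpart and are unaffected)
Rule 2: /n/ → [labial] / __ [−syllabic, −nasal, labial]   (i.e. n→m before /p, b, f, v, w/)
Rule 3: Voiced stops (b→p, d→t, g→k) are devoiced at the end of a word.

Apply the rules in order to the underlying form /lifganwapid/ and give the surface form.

Rule 1 (regressive voicing assimilation): /f/ precedes the voiced obstruent /g/, so it voices to [v] by assimilation. /lifganwapid/ → livganwapid.
Rule 2 (nasal place assimilation): /n/ precedes the labial consonant /w/, so it assimilates in place to [m]. /livganwapid/ → livgamwapid.
Rule 3 (final devoicing): /d/ is a voiced stop in word-final position, so it devoices to [t]. /livgamwapid/ → livgamwapit.

livgamwapit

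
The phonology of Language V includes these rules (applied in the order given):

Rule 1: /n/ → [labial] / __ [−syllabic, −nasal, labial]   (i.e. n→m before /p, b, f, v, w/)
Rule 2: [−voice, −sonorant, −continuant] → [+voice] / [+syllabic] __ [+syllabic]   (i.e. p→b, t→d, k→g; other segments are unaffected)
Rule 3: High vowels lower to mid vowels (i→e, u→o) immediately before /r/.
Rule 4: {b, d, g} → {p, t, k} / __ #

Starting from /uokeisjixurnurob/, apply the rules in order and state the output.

uogeisjixornorop

Rule 1 (nasal place assimilation): no segment meets the environment; /uokeisjixurnurob/ is unchanged.
Rule 2 (intervocalic voicing): /k/ is a voiceless stop between vowels /o/ and /e/, so it voices to [g]. /uokeisjixurnurob/ → uogeisjixurnurob.
Rule 3 (pre-rhotic lowering): /u/ is a high vowel immediately before /r/, so it lowers to [o]. /u/ is a high vowel immediately before /r/, so it lowers to [o]. /uogeisjixurnurob/ → uogeisjixornorob.
Rule 4 (final devoicing): /b/ is a voiced stop in word-final position, so it devoices to [p]. /uogeisjixornorob/ → uogeisjixornorop.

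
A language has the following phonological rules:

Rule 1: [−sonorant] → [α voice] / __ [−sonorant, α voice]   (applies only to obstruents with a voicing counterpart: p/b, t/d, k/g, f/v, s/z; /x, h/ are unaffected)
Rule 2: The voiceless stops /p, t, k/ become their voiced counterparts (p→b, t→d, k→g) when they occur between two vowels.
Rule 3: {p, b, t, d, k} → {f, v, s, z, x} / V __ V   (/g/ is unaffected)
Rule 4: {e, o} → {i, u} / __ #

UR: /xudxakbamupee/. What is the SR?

Rule 1 (regressive voicing assimilation): /d/ precedes the voiceless obstruent /x/, so it devoices to [t] by assimilation. /k/ precedes the voiced obstruent /b/, so it voices to [g] by assimilation. /xudxakbamupee/ → xutxagbamupee.
Rule 2 (intervocalic voicing): /p/ is a voiceless stop between vowels /u/ and /e/, so it voices to [b]. /xutxagbamupee/ → xutxagbamubee.
Rule 3 (intervocalic spirantization): /b/ is a stop between vowels /u/ and /e/, so it spirantizes to the fricative [v]. /xutxagbamubee/ → xutxagbamuvee.
Rule 4 (final vowel raising): /e/ is a mid vowel in word-final position, so it raises to [i]. /xutxagbamuvee/ → xutxagbamuvei.

xutxagbamuvei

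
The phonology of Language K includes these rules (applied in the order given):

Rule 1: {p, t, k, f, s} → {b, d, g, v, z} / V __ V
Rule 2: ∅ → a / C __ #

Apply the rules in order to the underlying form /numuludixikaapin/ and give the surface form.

Rule 1 (intervocalic voicing): /k/ is a voiceless obstruent between vowels /i/ and /a/, so it voices to [g]. /p/ is a voiceless obstruent between vowels /a/ and /i/, so it voices to [b]. /numuludixikaapin/ → numuludixigaabin.
Rule 2 (final a-epenthesis): the form ends in the consonant /n/, so [a] is inserted word-finally. /numuludixigaabin/ → numuludixigaabina.

numuludixigaabina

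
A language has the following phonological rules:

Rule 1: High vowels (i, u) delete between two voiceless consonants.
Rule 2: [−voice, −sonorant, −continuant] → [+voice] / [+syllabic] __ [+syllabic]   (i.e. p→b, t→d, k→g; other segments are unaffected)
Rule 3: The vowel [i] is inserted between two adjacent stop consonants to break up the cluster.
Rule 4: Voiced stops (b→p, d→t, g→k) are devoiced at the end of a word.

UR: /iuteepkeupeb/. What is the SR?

Rule 1 (high vowel syncope): no segment meets the environment; /iuteepkeupeb/ is unchanged.
Rule 2 (intervocalic voicing): /t/ is a voiceless stop between vowels /u/ and /e/, so it voices to [d]. /p/ is a voiceless stop between vowels /u/ and /e/, so it voices to [b]. /iuteepkeupeb/ → iudeepkeubeb.
Rule 3 (stop-cluster i-epenthesis): /p/ and /k/ form a stop–stop cluster, so [i] is inserted between them. /iudeepkeubeb/ → iudeepikeubeb.
Rule 4 (final devoicing): /b/ is a voiced stop in word-final position, so it devoices to [p]. /iudeepikeubeb/ → iudeepikeubep.

iudeepikeubep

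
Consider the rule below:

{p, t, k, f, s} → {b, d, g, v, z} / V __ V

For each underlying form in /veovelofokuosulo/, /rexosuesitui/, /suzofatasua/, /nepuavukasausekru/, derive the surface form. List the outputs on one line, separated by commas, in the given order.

/veovelofokuosulo/: /f/ is a voiceless obstruent between vowels /o/ and /o/, so it voices to [v]. /k/ is a voiceless obstruent between vowels /o/ and /u/, so it voices to [g]. /s/ is a voiceless obstruent between vowels /o/ and /u/, so it voices to [z]. → [veovelovoguozulo].
/rexosuesitui/: /s/ is a voiceless obstruent between vowels /o/ and /u/, so it voices to [z]. /s/ is a voiceless obstruent between vowels /e/ and /i/, so it voices to [z]. /t/ is a voiceless obstruent between vowels /i/ and /u/, so it voices to [d]. → [rexozuezidui].
/suzofatasua/: /f/ is a voiceless obstruent between vowels /o/ and /a/, so it voices to [v]. /t/ is a voiceless obstruent between vowels /a/ and /a/, so it voices to [d]. /s/ is a voiceless obstruent between vowels /a/ and /u/, so it voices to [z]. → [suzovadazua].
/nepuavukasausekru/: /p/ is a voiceless obstruent between vowels /e/ and /u/, so it voices to [b]. /k/ is a voiceless obstruent between vowels /u/ and /a/, so it voices to [g]. /s/ is a voiceless obstruent between vowels /a/ and /a/, so it voices to [z]. /s/ is a voiceless obstruent between vowels /u/ and /e/, so it voices to [z]. → [nebuavugazauzekru].

veovelovoguozulo, rexozuezidui, suzovadazua, nebuavugazauzekru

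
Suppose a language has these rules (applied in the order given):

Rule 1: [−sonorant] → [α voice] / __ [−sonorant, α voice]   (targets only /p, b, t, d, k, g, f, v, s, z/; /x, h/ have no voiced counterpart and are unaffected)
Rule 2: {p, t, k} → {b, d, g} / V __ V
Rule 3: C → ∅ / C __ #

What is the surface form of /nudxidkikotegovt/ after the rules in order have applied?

Rule 1 (regressive voicing assimilation): /d/ precedes the voiceless obstruent /x/, so it devoices to [t] by assimilation. /d/ precedes the voiceless obstruent /k/, so it devoices to [t] by assimilation. /v/ precedes the voiceless obstruent /t/, so it devoices to [f] by assimilation. /nudxidkikotegovt/ → nutxitkikotegoft.
Rule 2 (intervocalic voicing): /k/ is a voiceless stop between vowels /i/ and /o/, so it voices to [g]. /t/ is a voiceless stop between vowels /o/ and /e/, so it voices to [d]. /nutxitkikotegoft/ → nutxitkigodegoft.
Rule 3 (final cluster simplification): /t/ is the second consonant of a word-final cluster /ft/, so it deletes. /nutxitkigodegoft/ → nutxitkigodegof.

nutxitkigodegof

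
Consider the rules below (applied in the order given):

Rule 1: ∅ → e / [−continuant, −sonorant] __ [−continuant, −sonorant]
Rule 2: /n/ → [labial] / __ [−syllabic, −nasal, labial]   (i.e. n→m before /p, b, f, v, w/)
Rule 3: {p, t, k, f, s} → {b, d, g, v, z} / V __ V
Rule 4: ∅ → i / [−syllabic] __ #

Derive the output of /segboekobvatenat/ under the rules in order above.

segeboegobvadenati

Rule 1 (stop-cluster e-epenthesis): /g/ and /b/ form a stop–stop cluster, so [e] is inserted between them. /segboekobvatenat/ → segeboekobvatenat.
Rule 2 (nasal place assimilation): no segment meets the environment; /segeboekobvatenat/ is unchanged.
Rule 3 (intervocalic voicing): /k/ is a voiceless obstruent between vowels /e/ and /o/, so it voices to [g]. /t/ is a voiceless obstruent between vowels /a/ and /e/, so it voices to [d]. /segeboekobvatenat/ → segeboegobvadenat.
Rule 4 (final i-epenthesis): the form ends in the consonant /t/, so [i] is inserted word-finally. /segeboegobvadenat/ → segeboegobvadenati.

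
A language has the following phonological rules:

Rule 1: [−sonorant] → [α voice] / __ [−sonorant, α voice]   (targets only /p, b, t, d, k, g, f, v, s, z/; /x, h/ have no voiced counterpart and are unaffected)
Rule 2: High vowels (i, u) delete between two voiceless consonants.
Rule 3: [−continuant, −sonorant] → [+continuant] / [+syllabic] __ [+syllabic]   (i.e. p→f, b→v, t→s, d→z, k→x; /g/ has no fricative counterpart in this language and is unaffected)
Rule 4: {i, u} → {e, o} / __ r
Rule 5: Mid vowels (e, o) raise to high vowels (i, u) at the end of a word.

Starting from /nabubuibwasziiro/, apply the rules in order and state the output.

navuvuibwazzieru

Rule 1 (regressive voicing assimilation): /s/ precedes the voiced obstruent /z/, so it voices to [z] by assimilation. /nabubuibwasziiro/ → nabubuibwazziiro.
Rule 2 (high vowel syncope): no segment meets the environment; /nabubuibwazziiro/ is unchanged.
Rule 3 (intervocalic spirantization): /b/ is a stop between vowels /a/ and /u/, so it spirantizes to the fricative [v]. /b/ is a stop between vowels /u/ and /u/, so it spirantizes to the fricative [v]. /nabubuibwazziiro/ → navuvuibwazziiro.
Rule 4 (pre-rhotic lowering): /i/ is a high vowel immediately before /r/, so it lowers to [e]. /navuvuibwazziiro/ → navuvuibwazziero.
Rule 5 (final vowel raising): /o/ is a mid vowel in word-final position, so it raises to [u]. /navuvuibwazziero/ → navuvuibwazzieru.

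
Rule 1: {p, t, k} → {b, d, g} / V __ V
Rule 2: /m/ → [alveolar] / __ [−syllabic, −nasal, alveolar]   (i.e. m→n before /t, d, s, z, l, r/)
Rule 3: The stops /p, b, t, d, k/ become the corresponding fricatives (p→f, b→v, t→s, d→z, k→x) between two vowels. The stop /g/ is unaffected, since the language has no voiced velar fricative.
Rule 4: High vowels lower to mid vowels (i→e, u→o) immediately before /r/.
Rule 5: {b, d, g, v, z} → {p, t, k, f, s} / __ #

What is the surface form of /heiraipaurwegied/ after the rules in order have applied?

Rule 1 (intervocalic voicing): /p/ is a voiceless stop between vowels /i/ and /a/, so it voices to [b]. /heiraipaurwegied/ → heiraibaurwegied.
Rule 2 (nasal place assimilation): no segment meets the environment; /heiraibaurwegied/ is unchanged.
Rule 3 (intervocalic spirantization): /b/ is a stop between vowels /i/ and /a/, so it spirantizes to the fricative [v]. /heiraibaurwegied/ → heiraivaurwegied.
Rule 4 (pre-rhotic lowering): /i/ is a high vowel immediately before /r/, so it lowers to [e]. /u/ is a high vowel immediately before /r/, so it lowers to [o]. /heiraivaurwegied/ → heeraivaorwegied.
Rule 5 (final devoicing): /d/ is a voiced obstruent in word-final position, so it devoices to [t]. /heeraivaorwegied/ → heeraivaorwegiet.

heeraivaorwegiet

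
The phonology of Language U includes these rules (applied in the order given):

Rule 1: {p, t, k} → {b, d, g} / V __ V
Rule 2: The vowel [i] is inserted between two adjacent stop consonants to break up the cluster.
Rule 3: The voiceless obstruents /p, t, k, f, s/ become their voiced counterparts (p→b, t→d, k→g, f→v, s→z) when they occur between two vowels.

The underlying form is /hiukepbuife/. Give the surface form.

hiugebibuive

Rule 1 (intervocalic voicing): /k/ is a voiceless stop between vowels /u/ and /e/, so it voices to [g]. /hiukepbuife/ → hiugepbuife.
Rule 2 (stop-cluster i-epenthesis): /p/ and /b/ form a stop–stop cluster, so [i] is inserted between them. /hiugepbuife/ → hiugepibuife.
Rule 3 (intervocalic voicing): /p/ is a voiceless obstruent between vowels /e/ and /i/, so it voices to [b]. /f/ is a voiceless obstruent between vowels /i/ and /e/, so it voices to [v]. /hiugepibuife/ → hiugebibuive.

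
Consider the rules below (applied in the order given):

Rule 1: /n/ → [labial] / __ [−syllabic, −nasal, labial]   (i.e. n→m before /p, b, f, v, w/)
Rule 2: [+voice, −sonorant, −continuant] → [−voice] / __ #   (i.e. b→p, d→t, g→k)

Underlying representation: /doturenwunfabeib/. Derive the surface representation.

doturemwumfabeip

Rule 1 (nasal place assimilation): /n/ precedes the labial consonant /w/, so it assimilates in place to [m]. /n/ precedes the labial consonant /f/, so it assimilates in place to [m]. /doturenwunfabeib/ → doturemwumfabeib.
Rule 2 (final devoicing): /b/ is a voiced stop in word-final position, so it devoices to [p]. /doturemwumfabeib/ → doturemwumfabeip.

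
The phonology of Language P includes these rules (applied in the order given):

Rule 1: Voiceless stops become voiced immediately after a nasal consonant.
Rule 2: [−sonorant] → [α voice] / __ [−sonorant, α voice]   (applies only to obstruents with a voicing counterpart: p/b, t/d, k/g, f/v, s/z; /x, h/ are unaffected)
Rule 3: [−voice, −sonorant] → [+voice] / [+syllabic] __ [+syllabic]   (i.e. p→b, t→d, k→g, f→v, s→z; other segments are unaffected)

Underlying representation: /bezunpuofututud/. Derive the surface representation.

Rule 1 (post-nasal voicing): /p/ is a voiceless stop immediately after the nasal /n/, so it voices to [b]. /bezunpuofututud/ → bezunbuofututud.
Rule 2 (regressive voicing assimilation): no segment meets the environment; /bezunbuofututud/ is unchanged.
Rule 3 (intervocalic voicing): /f/ is a voiceless obstruent between vowels /o/ and /u/, so it voices to [v]. /t/ is a voiceless obstruent between vowels /u/ and /u/, so it voices to [d]. /t/ is a voiceless obstruent between vowels /u/ and /u/, so it voices to [d]. /bezunbuofututud/ → bezunbuovududud.

bezunbuovududud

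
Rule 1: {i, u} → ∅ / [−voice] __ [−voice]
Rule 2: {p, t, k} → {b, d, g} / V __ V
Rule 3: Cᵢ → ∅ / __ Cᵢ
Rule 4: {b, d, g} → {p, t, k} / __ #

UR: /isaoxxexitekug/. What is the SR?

Rule 1 (high vowel syncope): /i/ is a high vowel flanked by voiceless consonants /x/ and /t/, so it deletes. /isaoxxexitekug/ → isaoxxextekug.
Rule 2 (intervocalic voicing): /k/ is a voiceless stop between vowels /e/ and /u/, so it voices to [g]. /isaoxxextekug/ → isaoxxextegug.
Rule 3 (degemination): /xx/ is a geminate; the first /x/ deletes. /isaoxxextegug/ → isaoxextegug.
Rule 4 (final devoicing): /g/ is a voiced stop in word-final position, so it devoices to [k]. /isaoxextegug/ → isaoxexteguk.

isaoxexteguk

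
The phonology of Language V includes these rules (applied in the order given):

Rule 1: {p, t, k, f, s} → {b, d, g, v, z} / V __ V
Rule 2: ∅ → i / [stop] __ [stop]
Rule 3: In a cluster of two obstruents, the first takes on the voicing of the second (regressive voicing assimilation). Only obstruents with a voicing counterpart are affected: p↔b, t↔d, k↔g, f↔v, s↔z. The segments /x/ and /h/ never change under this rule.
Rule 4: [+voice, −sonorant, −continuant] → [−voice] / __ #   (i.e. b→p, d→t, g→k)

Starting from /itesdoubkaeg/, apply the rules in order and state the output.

Rule 1 (intervocalic voicing): /t/ is a voiceless obstruent between vowels /i/ and /e/, so it voices to [d]. /itesdoubkaeg/ → idesdoubkaeg.
Rule 2 (stop-cluster i-epenthesis): /b/ and /k/ form a stop–stop cluster, so [i] is inserted between them. /idesdoubkaeg/ → idesdoubikaeg.
Rule 3 (regressive voicing assimilation): /s/ precedes the voiced obstruent /d/, so it voices to [z] by assimilation. /idesdoubikaeg/ → idezdoubikaeg.
Rule 4 (final devoicing): /g/ is a voiced stop in word-final position, so it devoices to [k]. /idezdoubikaeg/ → idezdoubikaek.

idezdoubikaek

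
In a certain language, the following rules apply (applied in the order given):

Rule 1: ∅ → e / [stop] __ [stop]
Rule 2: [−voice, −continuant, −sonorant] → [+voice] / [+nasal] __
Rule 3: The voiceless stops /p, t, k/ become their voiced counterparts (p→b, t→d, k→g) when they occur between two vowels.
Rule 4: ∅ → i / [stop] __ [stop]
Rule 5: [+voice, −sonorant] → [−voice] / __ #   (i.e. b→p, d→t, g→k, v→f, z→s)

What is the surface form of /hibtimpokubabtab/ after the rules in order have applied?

hibedimbogubabedap

Rule 1 (stop-cluster e-epenthesis): /b/ and /t/ form a stop–stop cluster, so [e] is inserted between them. /b/ and /t/ form a stop–stop cluster, so [e] is inserted between them. /hibtimpokubabtab/ → hibetimpokubabetab.
Rule 2 (post-nasal voicing): /p/ is a voiceless stop immediately after the nasal /m/, so it voices to [b]. /hibetimpokubabetab/ → hibetimbokubabetab.
Rule 3 (intervocalic voicing): /t/ is a voiceless stop between vowels /e/ and /i/, so it voices to [d]. /k/ is a voiceless stop between vowels /o/ and /u/, so it voices to [g]. /t/ is a voiceless stop between vowels /e/ and /a/, so it voices to [d]. /hibetimbokubabetab/ → hibedimbogubabedab.
Rule 4 (stop-cluster i-epenthesis): no segment meets the environment; /hibedimbogubabedab/ is unchanged.
Rule 5 (final devoicing): /b/ is a voiced obstruent in word-final position, so it devoices to [p]. /hibedimbogubabedab/ → hibedimbogubabedap.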